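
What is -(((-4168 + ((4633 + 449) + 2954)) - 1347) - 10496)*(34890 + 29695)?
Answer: 515065375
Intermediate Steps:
-(((-4168 + ((4633 + 449) + 2954)) - 1347) - 10496)*(34890 + 29695) = -(((-4168 + (5082 + 2954)) - 1347) - 10496)*64585 = -(((-4168 + 8036) - 1347) - 10496)*64585 = -((3868 - 1347) - 10496)*64585 = -(2521 - 10496)*64585 = -(-7975)*64585 = -1*(-515065375) = 515065375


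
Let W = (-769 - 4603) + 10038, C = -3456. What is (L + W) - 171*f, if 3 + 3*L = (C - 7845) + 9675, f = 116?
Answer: -15713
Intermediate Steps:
L = -543 (L = -1 + ((-3456 - 7845) + 9675)/3 = -1 + (-11301 + 9675)/3 = -1 + (⅓)*(-1626) = -1 - 542 = -543)
W = 4666 (W = -5372 + 10038 = 4666)
(L + W) - 171*f = (-543 + 4666) - 171*116 = 4123 - 19836 = -15713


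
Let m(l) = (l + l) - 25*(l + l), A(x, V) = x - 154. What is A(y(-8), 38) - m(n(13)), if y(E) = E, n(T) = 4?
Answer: 30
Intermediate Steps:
A(x, V) = -154 + x
m(l) = -48*l (m(l) = 2*l - 50*l = -48*l)
A(y(-8), 38) - m(n(13)) = (-154 - 8) - (-48)*4 = -162 - 1*(-192) = -162 + 192 = 30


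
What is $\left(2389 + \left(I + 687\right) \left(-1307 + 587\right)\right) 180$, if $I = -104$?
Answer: $-75126780$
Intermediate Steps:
$\left(2389 + \left(I + 687\right) \left(-1307 + 587\right)\right) 180 = \left(2389 + \left(-104 + 687\right) \left(-1307 + 587\right)\right) 180 = \left(2389 + 583 \left(-720\right)\right) 180 = \left(2389 - 419760\right) 180 = \left(-417371\right) 180 = -75126780$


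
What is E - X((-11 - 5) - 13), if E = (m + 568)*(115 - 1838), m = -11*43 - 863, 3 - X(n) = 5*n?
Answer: 1323116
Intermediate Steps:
X(n) = 3 - 5*n
m = -1336 (m = -473 - 863 = -1336)
E = 1323264 (E = (-1336 + 568)*(115 - 1838) = -768*(-1723) = 1323264)
E - X((-11 - 5) - 13) = 1323264 - (3 - 5*((-11 - 5) - 13)) = 1323264 - (3 - 5*(-16 - 13)) = 1323264 - (3 - 5*(-29)) = 1323264 - (3 + 145) = 1323264 - 1*148 = 1323264 - 148 = 1323116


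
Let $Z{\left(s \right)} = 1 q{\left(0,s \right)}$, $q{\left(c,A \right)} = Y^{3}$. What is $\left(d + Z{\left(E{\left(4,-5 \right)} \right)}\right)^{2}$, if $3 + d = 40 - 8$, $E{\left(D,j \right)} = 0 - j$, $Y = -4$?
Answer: $1225$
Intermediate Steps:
$q{\left(c,A \right)} = -64$ ($q{\left(c,A \right)} = \left(-4\right)^{3} = -64$)
$E{\left(D,j \right)} = - j$
$Z{\left(s \right)} = -64$ ($Z{\left(s \right)} = 1 \left(-64\right) = -64$)
$d = 29$ ($d = -3 + \left(40 - 8\right) = -3 + 32 = 29$)
$\left(d + Z{\left(E{\left(4,-5 \right)} \right)}\right)^{2} = \left(29 - 64\right)^{2} = \left(-35\right)^{2} = 1225$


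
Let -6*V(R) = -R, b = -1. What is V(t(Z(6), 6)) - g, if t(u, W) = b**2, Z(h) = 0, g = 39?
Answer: -233/6 ≈ -38.833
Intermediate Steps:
t(u, W) = 1 (t(u, W) = (-1)**2 = 1)
V(R) = R/6 (V(R) = -(-1)*R/6 = R/6)
V(t(Z(6), 6)) - g = (1/6)*1 - 1*39 = 1/6 - 39 = -233/6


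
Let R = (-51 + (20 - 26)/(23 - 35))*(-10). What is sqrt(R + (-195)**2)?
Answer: sqrt(38530) ≈ 196.29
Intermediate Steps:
R = 505 (R = (-51 - 6/(-12))*(-10) = (-51 - 6*(-1/12))*(-10) = (-51 + 1/2)*(-10) = -101/2*(-10) = 505)
sqrt(R + (-195)**2) = sqrt(505 + (-195)**2) = sqrt(505 + 38025) = sqrt(38530)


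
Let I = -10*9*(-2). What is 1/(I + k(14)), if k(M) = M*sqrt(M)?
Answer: 45/7414 - 7*sqrt(14)/14828 ≈ 0.0043032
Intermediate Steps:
k(M) = M**(3/2)
I = 180 (I = -90*(-2) = 180)
1/(I + k(14)) = 1/(180 + 14**(3/2)) = 1/(180 + 14*sqrt(14))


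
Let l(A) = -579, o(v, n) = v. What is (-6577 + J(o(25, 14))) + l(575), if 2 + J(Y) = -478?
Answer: -7636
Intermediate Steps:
J(Y) = -480 (J(Y) = -2 - 478 = -480)
(-6577 + J(o(25, 14))) + l(575) = (-6577 - 480) - 579 = -7057 - 579 = -7636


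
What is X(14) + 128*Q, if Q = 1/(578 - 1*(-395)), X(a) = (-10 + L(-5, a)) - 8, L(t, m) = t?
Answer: -22251/973 ≈ -22.868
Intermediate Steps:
X(a) = -23 (X(a) = (-10 - 5) - 8 = -15 - 8 = -23)
Q = 1/973 (Q = 1/(578 + 395) = 1/973 ≈ 0.0010277)
X(14) + 128*Q = -23 + 128*(1/973) = -23 + 128/973 = -22251/973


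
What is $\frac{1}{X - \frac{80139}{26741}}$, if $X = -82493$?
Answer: $- \frac{26741}{2206025452} \approx -1.2122 \cdot 10^{-5}$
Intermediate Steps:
$\frac{1}{X - \frac{80139}{26741}} = \frac{1}{-82493 - \frac{80139}{26741}} = \frac{1}{- \frac{2206025452}{26741}} = - \frac{26741}{2206025452}$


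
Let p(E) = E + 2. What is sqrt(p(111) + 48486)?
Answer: sqrt(48599) ≈ 220.45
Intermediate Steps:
p(E) = 2 + E
sqrt(p(111) + 48486) = sqrt((2 + 111) + 48486) = sqrt(113 + 48486) = sqrt(48599)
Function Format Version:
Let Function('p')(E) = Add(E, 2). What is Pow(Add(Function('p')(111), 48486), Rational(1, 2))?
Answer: Pow(48599, Rational(1, 2)) ≈ 220.45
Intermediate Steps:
Function('p')(E) = Add(2, E)
Pow(Add(Function('p')(111), 48486), Rational(1, 2)) = Pow(Add(Add(2, 111), 48486), Rational(1, 2)) = Pow(Add(113, 48486), Rational(1, 2)) = Pow(48599, Rational(1, 2))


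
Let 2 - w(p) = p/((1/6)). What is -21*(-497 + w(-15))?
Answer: 8505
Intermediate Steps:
w(p) = 2 - 6*p (w(p) = 2 - p/(1/6) = 2 - p/(1*(⅙)) = 2 - p/⅙ = 2 - p*6 = 2 - 6*p)
-21*(-497 + w(-15)) = -21*(-497 + (2 - 6*(-15))) = -21*(-497 + (2 + 90)) = -21*(-497 + 92) = -21*(-405) = 8505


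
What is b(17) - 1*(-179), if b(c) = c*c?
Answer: 468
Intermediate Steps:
b(c) = c²
b(17) - 1*(-179) = 17² - 1*(-179) = 289 + 179 = 468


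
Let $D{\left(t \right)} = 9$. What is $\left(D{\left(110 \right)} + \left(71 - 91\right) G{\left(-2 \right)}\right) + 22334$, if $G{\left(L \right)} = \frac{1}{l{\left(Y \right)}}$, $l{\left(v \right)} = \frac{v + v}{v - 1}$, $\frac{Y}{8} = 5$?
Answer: $\frac{89333}{4} \approx 22333.0$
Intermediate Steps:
$Y = 40$ ($Y = 8 \cdot 5 = 40$)
$l{\left(v \right)} = \frac{2 v}{-1 + v}$
$G{\left(L \right)} = \frac{39}{80}$ ($G{\left(L \right)} = \frac{1}{2 \cdot 40 \frac{1}{-1 + 40}} = \frac{1}{2 \cdot 40 \cdot \frac{1}{39}} = \frac{1}{\frac{80}{39}} = \frac{39}{80}$)
$\left(D{\left(110 \right)} + \left(71 - 91\right) G{\left(-2 \right)}\right) + 22334 = \left(9 + \left(71 - 91\right) \frac{39}{80}\right) + 22334 = \left(9 - \frac{39}{4}\right) + 22334 = - \frac{3}{4} + 22334 = \frac{89333}{4}$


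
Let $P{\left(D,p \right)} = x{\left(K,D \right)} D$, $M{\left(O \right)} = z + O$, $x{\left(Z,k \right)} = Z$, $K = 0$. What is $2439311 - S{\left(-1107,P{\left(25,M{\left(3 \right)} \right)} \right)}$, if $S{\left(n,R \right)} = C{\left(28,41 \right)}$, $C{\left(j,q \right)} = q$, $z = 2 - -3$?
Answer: $2439270$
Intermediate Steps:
$z = 5$ ($z = 2 + 3 = 5$)
$M{\left(O \right)} = 5 + O$
$P{\left(D,p \right)} = 0$ ($P{\left(D,p \right)} = 0 D = 0$)
$S{\left(n,R \right)} = 41$
$2439311 - S{\left(-1107,P{\left(25,M{\left(3 \right)} \right)} \right)} = 2439311 - 41 = 2439270$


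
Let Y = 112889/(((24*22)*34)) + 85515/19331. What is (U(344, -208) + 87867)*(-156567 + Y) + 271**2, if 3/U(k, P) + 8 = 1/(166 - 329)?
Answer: -207657949186280992111/15095809872 ≈ -1.3756e+10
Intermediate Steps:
U(k, P) = -163/435 (U(k, P) = 3/(-8 + 1/(166 - 329)) = 3/(-8 + 1/(-163)) = 3/(-8 - 1/163) = 3/(-1305/163) = 3*(-163/1305) = -163/435)
Y = 3717422539/347030112 (Y = 112889/((528*34)) + 85515*(1/19331) = 112889/17952 + 85515/19331 = 3717422539/347030112 ≈ 10.712)
(U(344, -208) + 87867)*(-156567 + Y) + 271**2 = (-163/435 + 87867)*(-156567 + 3717422539/347030112) + 271**2 = (38221982/435)*(-54329746122965/347030112) + 73441 = -207659057837653801663/15095809872 + 73441 = -207657949186280992111/15095809872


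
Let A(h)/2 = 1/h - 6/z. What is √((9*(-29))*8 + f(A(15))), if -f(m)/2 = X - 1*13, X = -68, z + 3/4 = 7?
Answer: 3*I*√214 ≈ 43.886*I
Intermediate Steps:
z = 25/4 (z = -¾ + 7 = 25/4 ≈ 6.2500)
A(h) = -48/25 + 2/h (A(h) = 2*(1/h - 6/25/4) = 2*(1/h - 6*4/25) = 2*(1/h - 24/25) = 2*(-24/25 + 1/h) = -48/25 + 2/h)
f(m) = 162 (f(m) = -2*(-68 - 1*13) = -2*(-68 - 13) = -2*(-81) = 162)
√((9*(-29))*8 + f(A(15))) = √((9*(-29))*8 + 162) = √(-261*8 + 162) = √(-2088 + 162) = √(-1926) = 3*I*√214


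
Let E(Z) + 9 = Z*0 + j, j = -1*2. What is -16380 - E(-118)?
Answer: -16369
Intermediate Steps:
j = -2
E(Z) = -11 (E(Z) = -9 + (Z*0 - 2) = -9 + (0 - 2) = -9 - 2 = -11)
-16380 - E(-118) = -16380 - 1*(-11) = -16380 + 11 = -16369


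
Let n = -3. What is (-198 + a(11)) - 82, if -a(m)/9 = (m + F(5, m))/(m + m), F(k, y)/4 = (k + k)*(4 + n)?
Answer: -6619/22 ≈ -300.86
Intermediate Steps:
F(k, y) = 8*k (F(k, y) = 4*((k + k)*(4 - 3)) = 4*((2*k)*1) = 4*(2*k) = 8*k)
a(m) = -9*(40 + m)/(2*m) (a(m) = -9*(m + 8*5)/(m + m) = -9*(m + 40)/(2*m) = -9*(40 + m)*1/(2*m) = -9*(40 + m)/(2*m))
(-198 + a(11)) - 82 = (-198 + (-9/2 - 180/11)) - 82 = (-198 - 459/22) - 82 = -4815/22 - 82 = -6619/22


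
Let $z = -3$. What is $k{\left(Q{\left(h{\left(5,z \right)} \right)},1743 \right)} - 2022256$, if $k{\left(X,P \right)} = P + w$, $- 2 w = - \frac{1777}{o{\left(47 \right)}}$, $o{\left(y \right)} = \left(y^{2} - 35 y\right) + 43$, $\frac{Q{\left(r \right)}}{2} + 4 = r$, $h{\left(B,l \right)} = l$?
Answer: $- \frac{2452901005}{1214} \approx -2.0205 \cdot 10^{6}$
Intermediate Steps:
$Q{\left(r \right)} = -8 + 2 r$
$o{\left(y \right)} = 43 + y^{2} - 35 y$
$w = \frac{1777}{1214}$ ($w = - \frac{\left(-1777\right) \frac{1}{43 + 47^{2} - 1645}}{2} = - \frac{\left(-1777\right) \frac{1}{43 + 2209 - 1645}}{2} = - \frac{\left(-1777\right) \frac{1}{607}}{2} = \left(- \frac{1}{2}\right) \left(- \frac{1777}{607}\right) = \frac{1777}{1214} \approx 1.4638$)
$k{\left(X,P \right)} = \frac{1777}{1214} + P$ ($k{\left(X,P \right)} = P + \frac{1777}{1214} = \frac{1777}{1214} + P$)
$k{\left(Q{\left(h{\left(5,z \right)} \right)},1743 \right)} - 2022256 = \left(\frac{1777}{1214} + 1743\right) - 2022256 = \frac{2117779}{1214} - 2022256 = - \frac{2452901005}{1214}$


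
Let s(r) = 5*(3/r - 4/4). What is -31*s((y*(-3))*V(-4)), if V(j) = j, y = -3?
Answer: 2015/12 ≈ 167.92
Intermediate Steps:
s(r) = -5 + 15/r (s(r) = 5*(3/r - 4*1/4) = 5*(3/r - 1) = 5*(-1 + 3/r) = -5 + 15/r)
-31*s((y*(-3))*V(-4)) = -31*(-5 + 15/((-3*(-3)*(-4)))) = -31*(-5 + 15/((9*(-4)))) = -31*(-5 + 15/(-36)) = -31*(-5 + 15*(-1/36)) = -31*(-5 - 5/12) = -31*(-65/12) = 2015/12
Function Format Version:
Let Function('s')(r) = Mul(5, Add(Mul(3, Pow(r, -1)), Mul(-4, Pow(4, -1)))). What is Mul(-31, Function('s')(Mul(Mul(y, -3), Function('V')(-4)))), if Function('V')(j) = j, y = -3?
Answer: Rational(2015, 12) ≈ 167.92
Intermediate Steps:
Function('s')(r) = Add(-5, Mul(15, Pow(r, -1))) (Function('s')(r) = Mul(5, Add(Mul(3, Pow(r, -1)), Mul(-4, Rational(1, 4)))) = Mul(5, Add(Mul(3, Pow(r, -1)), -1)) = Mul(5, Add(-1, Mul(3, Pow(r, -1)))) = Add(-5, Mul(15, Pow(r, -1))))
Mul(-31, Function('s')(Mul(Mul(y, -3), Function('V')(-4)))) = Mul(-31, Add(-5, Mul(15, Pow(Mul(Mul(-3, -3), -4), -1)))) = Mul(-31, Add(-5, Mul(15, Pow(Mul(9, -4), -1)))) = Mul(-31, Add(-5, Mul(15, Pow(-36, -1)))) = Mul(-31, Add(-5, Mul(15, Rational(-1, 36)))) = Mul(-31, Add(-5, Rational(-5, 12))) = Mul(-31, Rational(-65, 12)) = Rational(2015, 12)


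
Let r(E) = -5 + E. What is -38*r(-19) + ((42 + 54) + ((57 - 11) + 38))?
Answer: 1092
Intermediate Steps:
-38*r(-19) + ((42 + 54) + ((57 - 11) + 38)) = -38*(-5 - 19) + ((42 + 54) + ((57 - 11) + 38)) = -38*(-24) + (96 + (46 + 38)) = 912 + (96 + 84) = 912 + 180 = 1092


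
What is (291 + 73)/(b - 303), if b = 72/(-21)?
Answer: -196/165 ≈ -1.1879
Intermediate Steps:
b = -24/7 (b = 72*(-1/21) = -24/7 ≈ -3.4286)
(291 + 73)/(b - 303) = (291 + 73)/(-24/7 - 303) = 364/(-2145/7) = 364*(-7/2145) = -196/165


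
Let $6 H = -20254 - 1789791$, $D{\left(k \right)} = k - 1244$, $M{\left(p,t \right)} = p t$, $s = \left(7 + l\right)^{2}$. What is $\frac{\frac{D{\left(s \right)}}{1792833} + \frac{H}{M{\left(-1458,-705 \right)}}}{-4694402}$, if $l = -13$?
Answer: $\frac{216837236947}{3460403534871981096} \approx 6.2662 \cdot 10^{-8}$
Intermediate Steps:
$s = 36$ ($s = \left(7 - 13\right)^{2} = \left(-6\right)^{2} = 36$)
$D{\left(k \right)} = -1244 + k$
$H = - \frac{1810045}{6}$ ($H = \frac{-20254 - 1789791}{6} = \frac{1}{6} \left(-1810045\right) = - \frac{1810045}{6} \approx -3.0167 \cdot 10^{5}$)
$\frac{\frac{D{\left(s \right)}}{1792833} + \frac{H}{M{\left(-1458,-705 \right)}}}{-4694402} = \frac{\frac{-1244 + 36}{1792833} - \frac{1810045}{6 \left(\left(-1458\right) \left(-705\right)\right)}}{-4694402} = \left(\left(-1208\right) \frac{1}{1792833} - \frac{1810045}{6 \cdot 1027890}\right) \left(- \frac{1}{4694402}\right) = \left(- \frac{1208}{1792833} - \frac{362009}{1233468}\right) \left(- \frac{1}{4694402}\right) = \left(- \frac{216837236947}{737134044948}\right) \left(- \frac{1}{4694402}\right) = \frac{216837236947}{3460403534871981096}$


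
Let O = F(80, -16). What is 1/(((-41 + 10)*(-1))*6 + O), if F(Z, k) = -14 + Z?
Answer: 1/252 ≈ 0.0039683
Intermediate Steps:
O = 66 (O = -14 + 80 = 66)
1/(((-41 + 10)*(-1))*6 + O) = 1/(((-41 + 10)*(-1))*6 + 66) = 1/(-31*(-1)*6 + 66) = 1/(31*6 + 66) = 1/(186 + 66) = 1/252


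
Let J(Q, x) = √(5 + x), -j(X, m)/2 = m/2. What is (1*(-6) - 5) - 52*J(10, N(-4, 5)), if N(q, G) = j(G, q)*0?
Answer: -11 - 52*√5 ≈ -127.28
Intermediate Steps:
j(X, m) = -m (j(X, m) = -2*m/2 = -m)
N(q, G) = 0 (N(q, G) = -q*0 = 0)
(1*(-6) - 5) - 52*J(10, N(-4, 5)) = (1*(-6) - 5) - 52*√(5 + 0) = (-6 - 5) - 52*√5 = -11 - 52*√5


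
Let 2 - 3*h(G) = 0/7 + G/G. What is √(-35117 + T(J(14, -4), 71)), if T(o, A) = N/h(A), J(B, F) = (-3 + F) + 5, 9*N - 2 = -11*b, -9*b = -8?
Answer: I*√2844687/9 ≈ 187.4*I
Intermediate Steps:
b = 8/9 (b = -⅑*(-8) = 8/9 ≈ 0.88889)
h(G) = ⅓ (h(G) = ⅔ - (0/7 + G/G)/3 = ⅔ - (0*(⅐) + 1)/3 = ⅔ - (0 + 1)/3 = ⅔ - ⅓*1 = ⅔ - ⅓ = ⅓)
N = -70/81 (N = 2/9 + (-11*8/9)/9 = 2/9 + (⅑)*(-88/9) = 2/9 - 88/81 = -70/81 ≈ -0.86420)
J(B, F) = 2 + F
T(o, A) = -70/27 (T(o, A) = -70/(81*⅓) = -70/81*3 = -70/27)
√(-35117 + T(J(14, -4), 71)) = √(-35117 - 70/27) = √(-948229/27) = I*√2844687/9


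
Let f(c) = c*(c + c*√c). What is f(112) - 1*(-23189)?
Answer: 35733 + 50176*√7 ≈ 1.6849e+5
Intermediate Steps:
f(c) = c*(c + c^(3/2))
f(112) - 1*(-23189) = (112² + 112^(5/2)) - 1*(-23189) = (12544 + 50176*√7) + 23189 = 35733 + 50176*√7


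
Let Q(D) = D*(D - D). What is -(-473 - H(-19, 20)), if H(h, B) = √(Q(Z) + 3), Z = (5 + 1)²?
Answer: 473 + √3 ≈ 474.73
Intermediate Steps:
Z = 36 (Z = 6² = 36)
Q(D) = 0 (Q(D) = D*0 = 0)
H(h, B) = √3 (H(h, B) = √(0 + 3) = √3)
-(-473 - H(-19, 20)) = -(-473 - √3) = 473 + √3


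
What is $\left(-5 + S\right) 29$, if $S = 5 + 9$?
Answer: $261$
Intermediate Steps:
$S = 14$
$\left(-5 + S\right) 29 = \left(-5 + 14\right) 29 = 9 \cdot 29 = 261$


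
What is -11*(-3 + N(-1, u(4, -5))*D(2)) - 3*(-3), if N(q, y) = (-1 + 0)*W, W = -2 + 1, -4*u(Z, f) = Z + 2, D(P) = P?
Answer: 20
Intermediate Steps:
u(Z, f) = -½ - Z/4 (u(Z, f) = -(Z + 2)/4 = -(2 + Z)/4 = -½ - Z/4)
W = -1
N(q, y) = 1 (N(q, y) = (-1 + 0)*(-1) = -1*(-1) = 1)
-11*(-3 + N(-1, u(4, -5))*D(2)) - 3*(-3) = -11*(-3 + 1*2) - 3*(-3) = -11*(-3 + 2) + 9 = -11*(-1) + 9 = 11 + 9 = 20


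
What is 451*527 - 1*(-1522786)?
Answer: 1760463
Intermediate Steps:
451*527 - 1*(-1522786) = 237677 + 1522786 = 1760463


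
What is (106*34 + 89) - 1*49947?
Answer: -46254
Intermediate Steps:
(106*34 + 89) - 1*49947 = (3604 + 89) - 49947 = 3693 - 49947 = -46254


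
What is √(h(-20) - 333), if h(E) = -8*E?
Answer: I*√173 ≈ 13.153*I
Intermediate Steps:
√(h(-20) - 333) = √(-8*(-20) - 333) = √(160 - 333) = √(-173) = I*√173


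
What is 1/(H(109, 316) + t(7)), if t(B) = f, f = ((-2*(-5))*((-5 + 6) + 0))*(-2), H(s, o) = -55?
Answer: -1/75 ≈ -0.013333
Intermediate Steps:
f = -20 (f = (10*(1 + 0))*(-2) = (10*1)*(-2) = 10*(-2) = -20)
t(B) = -20
1/(H(109, 316) + t(7)) = 1/(-55 - 20) = 1/(-75) = -1/75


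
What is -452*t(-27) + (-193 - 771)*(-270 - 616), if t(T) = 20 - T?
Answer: 832860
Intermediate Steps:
-452*t(-27) + (-193 - 771)*(-270 - 616) = -452*(20 - 1*(-27)) + (-193 - 771)*(-270 - 616) = -452*(20 + 27) - 964*(-886) = -452*47 + 854104 = -21244 + 854104 = 832860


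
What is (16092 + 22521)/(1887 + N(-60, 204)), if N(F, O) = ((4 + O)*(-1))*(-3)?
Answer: 12871/837 ≈ 15.378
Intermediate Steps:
N(F, O) = 12 + 3*O (N(F, O) = (-4 - O)*(-3) = 12 + 3*O)
(16092 + 22521)/(1887 + N(-60, 204)) = (16092 + 22521)/(1887 + (12 + 3*204)) = 38613/(1887 + (12 + 612)) = 38613/(1887 + 624) = 38613/2511 = 38613*(1/2511) = 12871/837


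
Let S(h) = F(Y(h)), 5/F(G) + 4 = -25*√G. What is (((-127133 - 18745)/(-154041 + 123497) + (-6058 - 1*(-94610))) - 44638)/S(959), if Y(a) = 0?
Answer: -670727547/19090 ≈ -35135.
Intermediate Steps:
F(G) = 5/(-4 - 25*√G)
S(h) = -5/4 (S(h) = -5/(4 + 25*√0) = -5/(4 + 25*0) = -5/(4 + 0) = -5/4)
(((-127133 - 18745)/(-154041 + 123497) + (-6058 - 1*(-94610))) - 44638)/S(959) = (((-127133 - 18745)/(-154041 + 123497) + (-6058 - 1*(-94610))) - 44638)/(-5/4) = ((-145878/(-30544) + (-6058 + 94610)) - 44638)*(-⅘) = ((-145878*(-1/30544) + 88552) - 44638)*(-⅘) = ((72939/15272 + 88552) - 44638)*(-⅘) = (1352439083/15272 - 44638)*(-⅘) = (670727547/15272)*(-⅘) = -670727547/19090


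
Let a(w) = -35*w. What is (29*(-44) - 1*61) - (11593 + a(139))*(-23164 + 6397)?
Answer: 112807039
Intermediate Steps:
(29*(-44) - 1*61) - (11593 + a(139))*(-23164 + 6397) = (29*(-44) - 1*61) - (11593 - 35*139)*(-23164 + 6397) = (-1276 - 61) - (11593 - 4865)*(-16767) = -1337 - 6728*(-16767) = -1337 - 1*(-112808376) = -1337 + 112808376 = 112807039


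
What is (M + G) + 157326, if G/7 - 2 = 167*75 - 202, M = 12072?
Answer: 255673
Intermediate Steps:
G = 86275 (G = 14 + 7*(167*75 - 202) = 14 + 7*(12525 - 202) = 14 + 7*12323 = 14 + 86261 = 86275)
(M + G) + 157326 = (12072 + 86275) + 157326 = 98347 + 157326 = 255673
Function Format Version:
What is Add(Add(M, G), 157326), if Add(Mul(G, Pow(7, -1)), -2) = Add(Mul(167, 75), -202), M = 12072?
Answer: 255673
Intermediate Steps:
G = 86275 (G = Add(14, Mul(7, Add(Mul(167, 75), -202))) = Add(14, Mul(7, Add(12525, -202))) = Add(14, Mul(7, 12323)) = Add(14, 86261) = 86275)
Add(Add(M, G), 157326) = Add(Add(12072, 86275), 157326) = Add(98347, 157326) = 255673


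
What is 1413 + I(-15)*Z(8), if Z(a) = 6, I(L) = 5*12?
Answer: 1773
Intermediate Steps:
I(L) = 60
1413 + I(-15)*Z(8) = 1413 + 60*6 = 1413 + 360 = 1773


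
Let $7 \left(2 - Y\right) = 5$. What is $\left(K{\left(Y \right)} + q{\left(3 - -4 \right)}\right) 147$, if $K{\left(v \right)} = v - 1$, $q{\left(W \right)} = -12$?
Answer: $-1722$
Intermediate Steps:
$Y = \frac{9}{7}$ ($Y = 2 - \frac{5}{7} = \frac{9}{7} \approx 1.2857$)
$K{\left(v \right)} = -1 + v$
$\left(K{\left(Y \right)} + q{\left(3 - -4 \right)}\right) 147 = \left(\left(-1 + \frac{9}{7}\right) - 12\right) 147 = \left(\frac{2}{7} - 12\right) 147 = \left(- \frac{82}{7}\right) 147 = -1722$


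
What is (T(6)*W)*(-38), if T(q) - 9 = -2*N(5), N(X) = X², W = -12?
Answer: -18696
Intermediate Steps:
T(q) = -41 (T(q) = 9 - 2*5² = 9 - 2*25 = 9 - 50 = -41)
(T(6)*W)*(-38) = -41*(-12)*(-38) = 492*(-38) = -18696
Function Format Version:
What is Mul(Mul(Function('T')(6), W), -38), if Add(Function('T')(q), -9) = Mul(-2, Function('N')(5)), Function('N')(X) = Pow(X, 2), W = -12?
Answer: -18696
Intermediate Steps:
Function('T')(q) = -41 (Function('T')(q) = Add(9, Mul(-2, Pow(5, 2))) = Add(9, Mul(-2, 25)) = Add(9, -50) = -41)
Mul(Mul(Function('T')(6), W), -38) = Mul(Mul(-41, -12), -38) = Mul(492, -38) = -18696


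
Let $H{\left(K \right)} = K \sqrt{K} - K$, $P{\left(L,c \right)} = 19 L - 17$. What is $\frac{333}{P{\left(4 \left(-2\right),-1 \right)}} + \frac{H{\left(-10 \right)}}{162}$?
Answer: $- \frac{26128}{13689} - \frac{5 i \sqrt{10}}{81} \approx -1.9087 - 0.1952 i$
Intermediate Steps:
$P{\left(L,c \right)} = -17 + 19 L$
$H{\left(K \right)} = K^{\frac{3}{2}} - K$
$\frac{333}{P{\left(4 \left(-2\right),-1 \right)}} + \frac{H{\left(-10 \right)}}{162} = \frac{333}{-17 + 19 \cdot 4 \left(-2\right)} + \frac{\left(-10\right)^{\frac{3}{2}} - -10}{162} = \frac{333}{-17 + 19 \left(-8\right)} + \left(- 10 i \sqrt{10} + 10\right) \frac{1}{162} = \frac{333}{-17 - 152} + \left(10 - 10 i \sqrt{10}\right) \frac{1}{162} = \frac{333}{-169} + \left(\frac{5}{81} - \frac{5 i \sqrt{10}}{81}\right) = 333 \left(- \frac{1}{169}\right) + \left(\frac{5}{81} - \frac{5 i \sqrt{10}}{81}\right) = - \frac{333}{169} + \left(\frac{5}{81} - \frac{5 i \sqrt{10}}{81}\right) = - \frac{26128}{13689} - \frac{5 i \sqrt{10}}{81}$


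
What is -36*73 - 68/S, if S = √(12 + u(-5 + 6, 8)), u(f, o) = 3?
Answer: -2628 - 68*√15/15 ≈ -2645.6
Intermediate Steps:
S = √15 (S = √(12 + 3) = √15 ≈ 3.8730)
-36*73 - 68/S = -36*73 - 68*√15/15 = -2628 - 68*√15/15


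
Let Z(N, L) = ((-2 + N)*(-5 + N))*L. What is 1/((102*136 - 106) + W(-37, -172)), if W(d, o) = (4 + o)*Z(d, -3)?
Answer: 1/839318 ≈ 1.1914e-6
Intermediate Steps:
Z(N, L) = L*(-5 + N)*(-2 + N) (Z(N, L) = ((-5 + N)*(-2 + N))*L = L*(-5 + N)*(-2 + N))
W(d, o) = (4 + o)*(-30 - 3*d² + 21*d) (W(d, o) = (4 + o)*(-3*(10 + d² - 7*d)) = (4 + o)*(-30 - 3*d² + 21*d))
1/((102*136 - 106) + W(-37, -172)) = 1/((102*136 - 106) + 3*(4 - 172)*(-10 - 1*(-37)² + 7*(-37))) = 1/((13872 - 106) + 3*(-168)*(-10 - 1*1369 - 259)) = 1/(13766 + 3*(-168)*(-10 - 1369 - 259)) = 1/(13766 + 3*(-168)*(-1638)) = 1/(13766 + 825552) = 1/839318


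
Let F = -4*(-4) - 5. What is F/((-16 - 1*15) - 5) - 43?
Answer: -1559/36 ≈ -43.306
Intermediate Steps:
F = 11 (F = 16 - 5 = 11)
F/((-16 - 1*15) - 5) - 43 = 11/((-16 - 1*15) - 5) - 43 = 11/((-16 - 15) - 5) - 43 = 11/(-31 - 5) - 43 = 11/(-36) - 43 = -1/36*11 - 43 = -11/36 - 43 = -1559/36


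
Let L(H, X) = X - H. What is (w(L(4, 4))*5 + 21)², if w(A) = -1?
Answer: 256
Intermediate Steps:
(w(L(4, 4))*5 + 21)² = (-1*5 + 21)² = (-5 + 21)² = 16² = 256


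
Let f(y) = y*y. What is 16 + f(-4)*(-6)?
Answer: -80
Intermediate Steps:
f(y) = y**2
16 + f(-4)*(-6) = 16 + (-4)**2*(-6) = 16 + 16*(-6) = 16 - 96 = -80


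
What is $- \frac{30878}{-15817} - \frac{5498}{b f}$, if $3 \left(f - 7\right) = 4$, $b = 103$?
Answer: $- \frac{181374748}{40728775} \approx -4.4532$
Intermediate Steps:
$f = \frac{25}{3}$ ($f = 7 + \frac{1}{3} \cdot 4 = 7 + \frac{4}{3} = \frac{25}{3} \approx 8.3333$)
$- \frac{30878}{-15817} - \frac{5498}{b f} = - \frac{30878}{-15817} - \frac{5498}{103 \cdot \frac{25}{3}} = \left(-30878\right) \left(- \frac{1}{15817}\right) - \frac{5498}{\frac{2575}{3}} = \frac{30878}{15817} - \frac{16494}{2575} = - \frac{181374748}{40728775}$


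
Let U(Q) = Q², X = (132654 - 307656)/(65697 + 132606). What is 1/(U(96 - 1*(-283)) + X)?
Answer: 66101/9494755407 ≈ 6.9618e-6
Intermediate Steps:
X = -58334/66101 (X = -175002/198303 = -175002*1/198303 = -58334/66101 ≈ -0.88250)
1/(U(96 - 1*(-283)) + X) = 1/((96 - 1*(-283))² - 58334/66101) = 1/((96 + 283)² - 58334/66101) = 1/(379² - 58334/66101) = 1/(143641 - 58334/66101) = 1/(9494755407/66101) = 66101/9494755407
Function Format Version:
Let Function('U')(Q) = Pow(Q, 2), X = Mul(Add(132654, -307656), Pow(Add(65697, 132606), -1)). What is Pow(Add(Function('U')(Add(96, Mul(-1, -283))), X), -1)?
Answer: Rational(66101, 9494755407) ≈ 6.9618e-6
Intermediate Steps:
X = Rational(-58334, 66101) (X = Mul(-175002, Pow(198303, -1)) = Mul(-175002, Rational(1, 198303)) = Rational(-58334, 66101) ≈ -0.88250)
Pow(Add(Function('U')(Add(96, Mul(-1, -283))), X), -1) = Pow(Add(Pow(Add(96, Mul(-1, -283)), 2), Rational(-58334, 66101)), -1) = Pow(Add(Pow(Add(96, 283), 2), Rational(-58334, 66101)), -1) = Pow(Add(Pow(379, 2), Rational(-58334, 66101)), -1) = Pow(Add(143641, Rational(-58334, 66101)), -1) = Pow(Rational(9494755407, 66101), -1) = Rational(66101, 9494755407)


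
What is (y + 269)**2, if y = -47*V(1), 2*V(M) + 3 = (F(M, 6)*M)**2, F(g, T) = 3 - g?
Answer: 241081/4 ≈ 60270.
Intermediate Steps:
V(M) = -3/2 + M**2*(3 - M)**2/2 (V(M) = -3/2 + ((3 - M)*M)**2/2 = -3/2 + (M*(3 - M))**2/2 = -3/2 + (M**2*(3 - M)**2)/2 = -3/2 + M**2*(3 - M)**2/2)
y = -47/2 (y = -47*(-3/2 + (1/2)*1**2*(-3 + 1)**2) = -47*(-3/2 + (1/2)*1*(-2)**2) = -47*(-3/2 + (1/2)*1*4) = -47*(-3/2 + 2) = -47*1/2 = -47/2 ≈ -23.500)
(y + 269)**2 = (-47/2 + 269)**2 = (491/2)**2 = 241081/4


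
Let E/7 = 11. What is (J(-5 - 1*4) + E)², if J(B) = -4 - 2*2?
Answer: 4761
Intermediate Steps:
E = 77 (E = 7*11 = 77)
J(B) = -8 (J(B) = -4 - 4 = -8)
(J(-5 - 1*4) + E)² = (-8 + 77)² = 69² = 4761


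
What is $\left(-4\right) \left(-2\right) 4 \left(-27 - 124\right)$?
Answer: $-4832$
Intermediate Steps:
$\left(-4\right) \left(-2\right) 4 \left(-27 - 124\right) = 8 \cdot 4 \left(-151\right) = 32 \left(-151\right) = -4832$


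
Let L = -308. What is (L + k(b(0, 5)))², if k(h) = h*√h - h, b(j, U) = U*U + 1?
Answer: 129132 - 17368*√26 ≈ 40572.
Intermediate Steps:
b(j, U) = 1 + U² (b(j, U) = U² + 1 = 1 + U²)
k(h) = h^(3/2) - h
(L + k(b(0, 5)))² = (-308 + ((1 + 5²)^(3/2) - (1 + 5²)))² = (-308 + ((1 + 25)^(3/2) - (1 + 25)))² = (-308 + (26^(3/2) - 1*26))² = (-308 + (26*√26 - 26))² = (-308 + (-26 + 26*√26))² = (-334 + 26*√26)²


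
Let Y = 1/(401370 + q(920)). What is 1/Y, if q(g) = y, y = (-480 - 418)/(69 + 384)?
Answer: 181819712/453 ≈ 4.0137e+5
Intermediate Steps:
y = -898/453 ≈ -1.9823
q(g) = -898/453
Y = 453/181819712 (Y = 1/(401370 - 898/453) = 1/(181819712/453) = 453/181819712 ≈ 2.4915e-6)
1/Y = 1/(453/181819712) = 181819712/453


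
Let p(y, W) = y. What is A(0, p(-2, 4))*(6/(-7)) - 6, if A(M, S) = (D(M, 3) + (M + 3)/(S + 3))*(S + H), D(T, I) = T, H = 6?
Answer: -114/7 ≈ -16.286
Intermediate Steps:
A(M, S) = (6 + S)*(M + (3 + M)/(3 + S)) (A(M, S) = (M + (M + 3)/(S + 3))*(S + 6) = (M + (3 + M)/(3 + S))*(6 + S) = (6 + S)*(M + (3 + M)/(3 + S)))
A(0, p(-2, 4))*(6/(-7)) - 6 = ((18 + 3*(-2) + 24*0 + 0*(-2)**2 + 10*0*(-2))/(3 - 2))*(6/(-7)) - 6 = ((18 - 6 + 0 + 0*4 + 0)/1)*(6*(-1/7)) - 6 = (1*(18 - 6 + 0 + 0 + 0))*(-6/7) - 6 = (1*12)*(-6/7) - 6 = 12*(-6/7) - 6 = -72/7 - 6 = -114/7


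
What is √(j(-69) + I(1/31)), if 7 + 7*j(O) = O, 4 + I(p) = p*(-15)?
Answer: I*√722393/217 ≈ 3.9168*I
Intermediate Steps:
I(p) = -4 - 15*p (I(p) = -4 + p*(-15) = -4 - 15*p)
j(O) = -1 + O/7
√(j(-69) + I(1/31)) = √((-1 + (⅐)*(-69)) + (-4 - 15/31)) = √((-1 - 69/7) + (-4 - 15*1/31)) = √(-76/7 + (-4 - 15/31)) = √(-76/7 - 139/31) = √(-3329/217) = I*√722393/217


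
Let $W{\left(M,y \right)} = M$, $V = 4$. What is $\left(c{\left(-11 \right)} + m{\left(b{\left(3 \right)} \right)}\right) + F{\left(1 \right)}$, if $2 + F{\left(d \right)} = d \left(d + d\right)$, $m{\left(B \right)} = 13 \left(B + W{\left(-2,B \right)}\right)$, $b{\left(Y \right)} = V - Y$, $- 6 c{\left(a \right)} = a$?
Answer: $- \frac{67}{6} \approx -11.167$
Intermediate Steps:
$c{\left(a \right)} = - \frac{a}{6}$
$b{\left(Y \right)} = 4 - Y$
$m{\left(B \right)} = -26 + 13 B$ ($m{\left(B \right)} = 13 \left(B - 2\right) = 13 \left(-2 + B\right) = -26 + 13 B$)
$F{\left(d \right)} = -2 + 2 d^{2}$ ($F{\left(d \right)} = -2 + d \left(d + d\right) = -2 + d 2 d = -2 + 2 d^{2}$)
$\left(c{\left(-11 \right)} + m{\left(b{\left(3 \right)} \right)}\right) + F{\left(1 \right)} = \left(\left(- \frac{1}{6}\right) \left(-11\right) - \left(26 - 13 \left(4 - 3\right)\right)\right) - \left(2 - 2 \cdot 1^{2}\right) = \left(\frac{11}{6} - \left(26 - 13 \left(4 - 3\right)\right)\right) + \left(-2 + 2 \cdot 1\right) = \left(\frac{11}{6} + \left(-26 + 13 \cdot 1\right)\right) + \left(-2 + 2\right) = \left(\frac{11}{6} + \left(-26 + 13\right)\right) + 0 = \left(\frac{11}{6} - 13\right) + 0 = - \frac{67}{6} + 0 = - \frac{67}{6}$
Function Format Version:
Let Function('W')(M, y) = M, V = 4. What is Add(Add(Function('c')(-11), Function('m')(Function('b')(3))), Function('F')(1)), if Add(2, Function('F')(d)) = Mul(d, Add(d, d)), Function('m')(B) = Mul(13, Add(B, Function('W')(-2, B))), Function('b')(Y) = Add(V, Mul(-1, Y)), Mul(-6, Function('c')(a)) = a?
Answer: Rational(-67, 6) ≈ -11.167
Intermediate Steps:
Function('c')(a) = Mul(Rational(-1, 6), a)
Function('b')(Y) = Add(4, Mul(-1, Y))
Function('m')(B) = Add(-26, Mul(13, B)) (Function('m')(B) = Mul(13, Add(B, -2)) = Mul(13, Add(-2, B)) = Add(-26, Mul(13, B)))
Function('F')(d) = Add(-2, Mul(2, Pow(d, 2))) (Function('F')(d) = Add(-2, Mul(d, Add(d, d))) = Add(-2, Mul(d, Mul(2, d))) = Add(-2, Mul(2, Pow(d, 2))))
Add(Add(Function('c')(-11), Function('m')(Function('b')(3))), Function('F')(1)) = Add(Add(Mul(Rational(-1, 6), -11), Add(-26, Mul(13, Add(4, Mul(-1, 3))))), Add(-2, Mul(2, Pow(1, 2)))) = Add(Add(Rational(11, 6), Add(-26, Mul(13, Add(4, -3)))), Add(-2, Mul(2, 1))) = Add(Add(Rational(11, 6), Add(-26, Mul(13, 1))), Add(-2, 2)) = Add(Add(Rational(11, 6), Add(-26, 13)), 0) = Add(Add(Rational(11, 6), -13), 0) = Add(Rational(-67, 6), 0) = Rational(-67, 6)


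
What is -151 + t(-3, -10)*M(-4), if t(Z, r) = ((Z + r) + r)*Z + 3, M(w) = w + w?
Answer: -727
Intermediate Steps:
M(w) = 2*w
t(Z, r) = 3 + Z*(Z + 2*r) (t(Z, r) = (Z + 2*r)*Z + 3 = Z*(Z + 2*r) + 3 = 3 + Z*(Z + 2*r))
-151 + t(-3, -10)*M(-4) = -151 + (3 + (-3)**2 + 2*(-3)*(-10))*(2*(-4)) = -151 + (3 + 9 + 60)*(-8) = -151 + 72*(-8) = -151 - 576 = -727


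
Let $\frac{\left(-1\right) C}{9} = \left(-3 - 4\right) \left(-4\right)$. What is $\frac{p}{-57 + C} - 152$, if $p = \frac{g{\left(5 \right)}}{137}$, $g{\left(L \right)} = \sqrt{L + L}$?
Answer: $-152 - \frac{\sqrt{10}}{42333} \approx -152.0$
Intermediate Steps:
$g{\left(L \right)} = \sqrt{2} \sqrt{L}$ ($g{\left(L \right)} = \sqrt{2 L} = \sqrt{2} \sqrt{L}$)
$p = \frac{\sqrt{10}}{137}$ ($p = \frac{\sqrt{2} \sqrt{5}}{137} = \sqrt{10} \cdot \frac{1}{137} = \frac{\sqrt{10}}{137} \approx 0.023082$)
$C = -252$ ($C = - 9 \left(-3 - 4\right) \left(-4\right) = - 9 \left(\left(-7\right) \left(-4\right)\right) = \left(-9\right) 28 = -252$)
$\frac{p}{-57 + C} - 152 = \frac{\frac{1}{137} \sqrt{10}}{-57 - 252} - 152 = \frac{\frac{1}{137} \sqrt{10}}{-309} - 152 = - \frac{\frac{1}{137} \sqrt{10}}{309} - 152 = - \frac{\sqrt{10}}{42333} - 152 = -152 - \frac{\sqrt{10}}{42333}$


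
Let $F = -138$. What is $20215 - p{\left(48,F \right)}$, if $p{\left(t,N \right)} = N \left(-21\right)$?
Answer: $17317$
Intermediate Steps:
$p{\left(t,N \right)} = - 21 N$
$20215 - p{\left(48,F \right)} = 20215 - \left(-21\right) \left(-138\right) = 20215 - 2898 = 17317$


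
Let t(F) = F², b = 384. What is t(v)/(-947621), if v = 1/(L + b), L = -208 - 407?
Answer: -1/50566004181 ≈ -1.9776e-11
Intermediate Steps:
L = -615
v = -1/231 (v = 1/(-615 + 384) = 1/(-231) = -1/231 ≈ -0.0043290)
t(v)/(-947621) = (-1/231)²/(-947621) = (1/53361)*(-1/947621) = -1/50566004181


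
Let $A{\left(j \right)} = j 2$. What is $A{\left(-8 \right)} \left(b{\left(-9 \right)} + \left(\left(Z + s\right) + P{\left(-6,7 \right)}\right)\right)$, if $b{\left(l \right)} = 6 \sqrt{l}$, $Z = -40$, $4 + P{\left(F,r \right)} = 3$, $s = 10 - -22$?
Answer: $144 - 288 i \approx 144.0 - 288.0 i$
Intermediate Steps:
$A{\left(j \right)} = 2 j$
$s = 32$ ($s = 10 + 22 = 32$)
$P{\left(F,r \right)} = -1$ ($P{\left(F,r \right)} = -4 + 3 = -1$)
$A{\left(-8 \right)} \left(b{\left(-9 \right)} + \left(\left(Z + s\right) + P{\left(-6,7 \right)}\right)\right) = 2 \left(-8\right) \left(6 \sqrt{-9} + \left(\left(-40 + 32\right) - 1\right)\right) = - 16 \left(6 \cdot 3 i - 9\right) = - 16 \left(18 i - 9\right) = - 16 \left(-9 + 18 i\right) = 144 - 288 i$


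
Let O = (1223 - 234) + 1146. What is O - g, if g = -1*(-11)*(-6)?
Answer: 2201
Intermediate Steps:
O = 2135 (O = 989 + 1146 = 2135)
g = -66 (g = 11*(-6) = -66)
O - g = 2135 - 1*(-66) = 2135 + 66 = 2201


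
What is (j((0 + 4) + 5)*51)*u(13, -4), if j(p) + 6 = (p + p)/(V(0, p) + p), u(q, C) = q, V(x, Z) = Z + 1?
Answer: -63648/19 ≈ -3349.9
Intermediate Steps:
V(x, Z) = 1 + Z
j(p) = -6 + 2*p/(1 + 2*p) (j(p) = -6 + (p + p)/((1 + p) + p) = -6 + (2*p)/(1 + 2*p) = -6 + 2*p/(1 + 2*p))
(j((0 + 4) + 5)*51)*u(13, -4) = ((2*(-3 - 5*((0 + 4) + 5))/(1 + 2*((0 + 4) + 5)))*51)*13 = ((2*(-3 - 5*(4 + 5))/(1 + 2*(4 + 5)))*51)*13 = ((2*(-3 - 5*9)/(1 + 2*9))*51)*13 = ((2*(-3 - 45)/(1 + 18))*51)*13 = ((2*(-48)/19)*51)*13 = ((2*(1/19)*(-48))*51)*13 = -96/19*51*13 = -4896/19*13 = -63648/19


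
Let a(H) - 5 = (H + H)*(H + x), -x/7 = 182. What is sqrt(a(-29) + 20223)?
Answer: sqrt(95802) ≈ 309.52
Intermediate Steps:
x = -1274 (x = -7*182 = -1274)
a(H) = 5 + 2*H*(-1274 + H) (a(H) = 5 + (H + H)*(H - 1274) = 5 + (2*H)*(-1274 + H) = 5 + 2*H*(-1274 + H))
sqrt(a(-29) + 20223) = sqrt((5 - 2548*(-29) + 2*(-29)**2) + 20223) = sqrt((5 + 73892 + 2*841) + 20223) = sqrt((5 + 73892 + 1682) + 20223) = sqrt(75579 + 20223) = sqrt(95802)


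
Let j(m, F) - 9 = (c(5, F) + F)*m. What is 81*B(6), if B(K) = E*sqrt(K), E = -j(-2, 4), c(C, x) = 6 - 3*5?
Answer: -1539*sqrt(6) ≈ -3769.8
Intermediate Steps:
c(C, x) = -9 (c(C, x) = 6 - 15 = -9)
j(m, F) = 9 + m*(-9 + F) (j(m, F) = 9 + (-9 + F)*m = 9 + m*(-9 + F))
E = -19 (E = -(9 - 9*(-2) + 4*(-2)) = -(9 + 18 - 8) = -1*19 = -19)
B(K) = -19*sqrt(K)
81*B(6) = 81*(-19*sqrt(6)) = -1539*sqrt(6)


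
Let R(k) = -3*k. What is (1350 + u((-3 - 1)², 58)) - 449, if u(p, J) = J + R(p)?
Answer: 911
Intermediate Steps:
u(p, J) = J - 3*p
(1350 + u((-3 - 1)², 58)) - 449 = (1350 + (58 - 3*(-3 - 1)²)) - 449 = (1350 + (58 - 3*(-4)²)) - 449 = (1350 + (58 - 3*16)) - 449 = (1350 + (58 - 48)) - 449 = (1350 + 10) - 449 = 1360 - 449 = 911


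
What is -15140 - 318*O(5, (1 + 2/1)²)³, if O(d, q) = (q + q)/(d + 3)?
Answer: -600391/32 ≈ -18762.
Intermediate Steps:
O(d, q) = 2*q/(3 + d) (O(d, q) = (2*q)/(3 + d) = 2*q/(3 + d))
-15140 - 318*O(5, (1 + 2/1)²)³ = -15140 - 318*8*(1 + 2/1)⁶/(3 + 5)³ = -15140 - 318*(1 + 2*1)⁶/64 = -15140 - 318*(1 + 2)⁶/64 = -15140 - 318*(2*3²*(⅛))³ = -15140 - 318*(2*9*(⅛))³ = -15140 - 318*(9/4)³ = -15140 - 318*729/64 = -15140 - 115911/32 = -600391/32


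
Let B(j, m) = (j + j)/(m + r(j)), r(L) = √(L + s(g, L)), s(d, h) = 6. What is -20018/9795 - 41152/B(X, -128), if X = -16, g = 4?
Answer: -1612355378/9795 + 1286*I*√10 ≈ -1.6461e+5 + 4066.7*I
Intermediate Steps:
r(L) = √(6 + L) (r(L) = √(L + 6) = √(6 + L))
B(j, m) = 2*j/(m + √(6 + j)) (B(j, m) = (j + j)/(m + √(6 + j)) = (2*j)/(m + √(6 + j)) = 2*j/(m + √(6 + j)))
-20018/9795 - 41152/B(X, -128) = -20018/9795 - (164608 - 1286*√(6 - 16)) = -20018*1/9795 - (164608 - 1286*I*√10) = -20018/9795 - (164608 - 1286*I*√10) = -20018/9795 - 41152*(4 - I*√10/32) = -20018/9795 + (-164608 + 1286*I*√10) = -1612355378/9795 + 1286*I*√10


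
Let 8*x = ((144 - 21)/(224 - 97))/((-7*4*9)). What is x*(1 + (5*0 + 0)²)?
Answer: -41/85344 ≈ -0.00048041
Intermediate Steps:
x = -41/85344 (x = (((144 - 21)/(224 - 97))/((-7*4*9)))/8 = ((123/127)/((-28*9)))/8 = ((123*(1/127))/(-252))/8 = ((123/127)*(-1/252))/8 = (⅛)*(-41/10668) = -41/85344 ≈ -0.00048041)
x*(1 + (5*0 + 0)²) = -41*(1 + (5*0 + 0)²)/85344 = -41*(1 + (0 + 0)²)/85344 = -41*(1 + 0²)/85344 = -41*(1 + 0)/85344 = -41/85344*1 = -41/85344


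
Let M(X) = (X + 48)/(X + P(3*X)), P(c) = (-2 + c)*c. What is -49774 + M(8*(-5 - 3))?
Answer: -115674777/2324 ≈ -49774.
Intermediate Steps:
P(c) = c*(-2 + c)
M(X) = (48 + X)/(X + 3*X*(-2 + 3*X)) (M(X) = (X + 48)/(X + (3*X)*(-2 + 3*X)) = (48 + X)/(X + 3*X*(-2 + 3*X)))
-49774 + M(8*(-5 - 3)) = -49774 + (48 + 8*(-5 - 3))/(((8*(-5 - 3)))*(-5 + 9*(8*(-5 - 3)))) = -49774 + (48 + 8*(-8))/(((8*(-8)))*(-5 + 9*(8*(-8)))) = -49774 + (48 - 64)/((-64)*(-5 + 9*(-64))) = -49774 - 1/64*(-16)/(-5 - 576) = -49774 - 1/64*(-16)/(-581) = -49774 - 1/64*(-1/581)*(-16) = -49774 - 1/2324 = -115674777/2324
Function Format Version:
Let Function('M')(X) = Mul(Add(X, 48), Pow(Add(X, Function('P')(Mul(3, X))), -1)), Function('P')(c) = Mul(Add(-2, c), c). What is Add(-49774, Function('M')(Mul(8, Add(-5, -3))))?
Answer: Rational(-115674777, 2324) ≈ -49774.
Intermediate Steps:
Function('P')(c) = Mul(c, Add(-2, c))
Function('M')(X) = Mul(Pow(Add(X, Mul(3, X, Add(-2, Mul(3, X)))), -1), Add(48, X)) (Function('M')(X) = Mul(Add(X, 48), Pow(Add(X, Mul(Mul(3, X), Add(-2, Mul(3, X)))), -1)) = Mul(Add(48, X), Pow(Add(X, Mul(3, X, Add(-2, Mul(3, X)))), -1)) = Mul(Pow(Add(X, Mul(3, X, Add(-2, Mul(3, X)))), -1), Add(48, X)))
Add(-49774, Function('M')(Mul(8, Add(-5, -3)))) = Add(-49774, Mul(Pow(Mul(8, Add(-5, -3)), -1), Pow(Add(-5, Mul(9, Mul(8, Add(-5, -3)))), -1), Add(48, Mul(8, Add(-5, -3))))) = Add(-49774, Mul(Pow(Mul(8, -8), -1), Pow(Add(-5, Mul(9, Mul(8, -8))), -1), Add(48, Mul(8, -8)))) = Add(-49774, Mul(Pow(-64, -1), Pow(Add(-5, Mul(9, -64)), -1), Add(48, -64))) = Add(-49774, Mul(Rational(-1, 64), Pow(Add(-5, -576), -1), -16)) = Add(-49774, Mul(Rational(-1, 64), Pow(-581, -1), -16)) = Add(-49774, Mul(Rational(-1, 64), Rational(-1, 581), -16)) = Add(-49774, Rational(-1, 2324)) = Rational(-115674777, 2324)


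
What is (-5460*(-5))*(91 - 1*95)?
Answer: -109200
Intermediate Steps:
(-5460*(-5))*(91 - 1*95) = (-140*(-195))*(91 - 95) = 27300*(-4) = -109200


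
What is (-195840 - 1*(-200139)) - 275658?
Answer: -271359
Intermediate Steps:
(-195840 - 1*(-200139)) - 275658 = (-195840 + 200139) - 275658 = 4299 - 275658 = -271359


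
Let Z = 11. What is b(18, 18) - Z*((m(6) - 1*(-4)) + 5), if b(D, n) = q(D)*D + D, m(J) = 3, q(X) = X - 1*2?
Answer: 174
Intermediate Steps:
q(X) = -2 + X (q(X) = X - 2 = -2 + X)
b(D, n) = D + D*(-2 + D) (b(D, n) = (-2 + D)*D + D = D*(-2 + D) + D = D + D*(-2 + D))
b(18, 18) - Z*((m(6) - 1*(-4)) + 5) = 18*(-1 + 18) - 11*((3 - 1*(-4)) + 5) = 18*17 - 11*((3 + 4) + 5) = 306 - 11*(7 + 5) = 306 - 11*12 = 306 - 1*132 = 306 - 132 = 174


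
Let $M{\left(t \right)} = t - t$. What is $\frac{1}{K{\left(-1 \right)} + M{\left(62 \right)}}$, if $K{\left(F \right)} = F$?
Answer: $-1$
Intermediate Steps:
$M{\left(t \right)} = 0$
$\frac{1}{K{\left(-1 \right)} + M{\left(62 \right)}} = \frac{1}{-1 + 0} = \frac{1}{-1} = -1$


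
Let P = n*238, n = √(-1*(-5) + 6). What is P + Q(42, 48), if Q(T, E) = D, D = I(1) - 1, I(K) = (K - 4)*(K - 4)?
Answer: 8 + 238*√11 ≈ 797.36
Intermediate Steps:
I(K) = (-4 + K)² (I(K) = (-4 + K)*(-4 + K) = (-4 + K)²)
n = √11 (n = √(5 + 6) = √11 ≈ 3.3166)
D = 8 (D = (-4 + 1)² - 1 = (-3)² - 1 = 9 - 1 = 8)
Q(T, E) = 8
P = 238*√11 (P = √11*238 = 238*√11 ≈ 789.36)
P + Q(42, 48) = 238*√11 + 8 = 8 + 238*√11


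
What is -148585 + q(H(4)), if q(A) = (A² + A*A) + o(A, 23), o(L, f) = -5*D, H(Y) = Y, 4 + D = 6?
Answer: -148563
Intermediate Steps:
D = 2 (D = -4 + 6 = 2)
o(L, f) = -10 (o(L, f) = -5*2 = -10)
q(A) = -10 + 2*A² (q(A) = (A² + A*A) - 10 = (A² + A²) - 10 = 2*A² - 10 = -10 + 2*A²)
-148585 + q(H(4)) = -148585 + (-10 + 2*4²) = -148585 + (-10 + 2*16) = -148585 + (-10 + 32) = -148585 + 22 = -148563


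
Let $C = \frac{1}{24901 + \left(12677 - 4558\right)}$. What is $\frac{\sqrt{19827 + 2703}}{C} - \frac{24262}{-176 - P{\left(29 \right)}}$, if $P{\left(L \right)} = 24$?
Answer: $\frac{12131}{100} + 33020 \sqrt{22530} \approx 4.9564 \cdot 10^{6}$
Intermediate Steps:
$C = \frac{1}{33020}$ ($C = \frac{1}{24901 + \left(12677 - 4558\right)} = \frac{1}{24901 + 8119} = \frac{1}{33020} \approx 3.0285 \cdot 10^{-5}$)
$\frac{\sqrt{19827 + 2703}}{C} - \frac{24262}{-176 - P{\left(29 \right)}} = \sqrt{19827 + 2703} \frac{1}{\frac{1}{33020}} - \frac{24262}{-176 - 24} = \sqrt{22530} \cdot 33020 - \frac{24262}{-176 - 24} = 33020 \sqrt{22530} - \frac{24262}{-200} = 33020 \sqrt{22530} - - \frac{12131}{100} = 33020 \sqrt{22530} + \frac{12131}{100} = \frac{12131}{100} + 33020 \sqrt{22530}$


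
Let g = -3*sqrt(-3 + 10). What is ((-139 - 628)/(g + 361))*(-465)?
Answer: 128752455/130258 + 1069965*sqrt(7)/130258 ≈ 1010.2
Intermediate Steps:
g = -3*sqrt(7) ≈ -7.9373
((-139 - 628)/(g + 361))*(-465) = ((-139 - 628)/(-3*sqrt(7) + 361))*(-465) = -767/(361 - 3*sqrt(7))*(-465) = 356655/(361 - 3*sqrt(7))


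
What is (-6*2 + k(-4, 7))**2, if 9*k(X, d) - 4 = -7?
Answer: 1369/9 ≈ 152.11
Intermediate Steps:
k(X, d) = -1/3 (k(X, d) = 4/9 + (1/9)*(-7) = 4/9 - 7/9 = -1/3)
(-6*2 + k(-4, 7))**2 = (-6*2 - 1/3)**2 = (-12 - 1/3)**2 = (-37/3)**2 = 1369/9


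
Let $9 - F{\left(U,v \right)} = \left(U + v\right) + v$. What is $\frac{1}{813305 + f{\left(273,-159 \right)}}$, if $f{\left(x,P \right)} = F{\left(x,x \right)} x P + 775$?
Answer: $\frac{1}{35973750} \approx 2.7798 \cdot 10^{-8}$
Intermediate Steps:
$F{\left(U,v \right)} = 9 - U - 2 v$ ($F{\left(U,v \right)} = 9 - \left(\left(U + v\right) + v\right) = 9 - \left(U + 2 v\right) = 9 - U - 2 v$)
$f{\left(x,P \right)} = 775 + P x \left(9 - 3 x\right)$ ($f{\left(x,P \right)} = \left(9 - x - 2 x\right) x P + 775 = \left(9 - 3 x\right) x P + 775 = x \left(9 - 3 x\right) P + 775 = P x \left(9 - 3 x\right) + 775 = 775 + P x \left(9 - 3 x\right)$)
$\frac{1}{813305 + f{\left(273,-159 \right)}} = \frac{1}{813305 - \left(-775 - 130221 \left(-3 + 273\right)\right)} = \frac{1}{813305 - \left(-775 - 130221 \cdot 270\right)} = \frac{1}{813305 + \left(775 + 35159670\right)} = \frac{1}{813305 + 35160445} = \frac{1}{35973750}$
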